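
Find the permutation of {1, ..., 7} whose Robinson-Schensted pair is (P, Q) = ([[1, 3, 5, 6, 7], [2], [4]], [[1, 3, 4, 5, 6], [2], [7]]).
Reverse the RSK construction: for i from n down to 1, find the cell of Q containing i, remove the entry at that cell from P, and reverse-bump it up through P; the value ejected from row 1 is w(i).

Step i=7: Q has 7 at row 3, column 1; remove 4 from row 3 of P and reverse-bump: 4 enters row 2 and ejects 2; 2 enters row 1 and ejects 1. So w(7) = 1. P is now [[2, 3, 5, 6, 7], [4]].
Step i=6: Q has 6 at row 1, column 5; remove that cell from P, ejecting 7. So w(6) = 7. P is now [[2, 3, 5, 6], [4]].
Step i=5: Q has 5 at row 1, column 4; remove that cell from P, ejecting 6. So w(5) = 6. P is now [[2, 3, 5], [4]].
Step i=4: Q has 4 at row 1, column 3; remove that cell from P, ejecting 5. So w(4) = 5. P is now [[2, 3], [4]].
Step i=3: Q has 3 at row 1, column 2; remove that cell from P, ejecting 3. So w(3) = 3. P is now [[2], [4]].
Step i=2: Q has 2 at row 2, column 1; remove 4 from row 2 of P and reverse-bump: 4 enters row 1 and ejects 2. So w(2) = 2. P is now [[4]].
Step i=1: Q has 1 at row 1, column 1; remove that cell from P, ejecting 4. So w(1) = 4. P is now [].

So w = 4 2 3 5 6 7 1.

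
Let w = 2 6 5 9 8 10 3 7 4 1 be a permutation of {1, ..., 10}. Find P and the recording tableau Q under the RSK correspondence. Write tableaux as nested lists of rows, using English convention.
P = [[1, 3, 4, 10], [2, 7], [5, 8], [6], [9]], Q = [[1, 2, 4, 6], [3, 5], [7, 8], [9], [10]]

Insert each entry of the permutation into P by Schensted row insertion, recording in Q the position of each new cell.

After inserting 2: P = [[2]].
After inserting 6: P = [[2, 6]].
After inserting 5: P = [[2, 5], [6]].
After inserting 9: P = [[2, 5, 9], [6]].
After inserting 8: P = [[2, 5, 8], [6, 9]].
After inserting 10: P = [[2, 5, 8, 10], [6, 9]].
After inserting 3: P = [[2, 3, 8, 10], [5, 9], [6]].
After inserting 7: P = [[2, 3, 7, 10], [5, 8], [6, 9]].
After inserting 4: P = [[2, 3, 4, 10], [5, 7], [6, 8], [9]].
After inserting 1: P = [[1, 3, 4, 10], [2, 7], [5, 8], [6], [9]].

So P = [[1, 3, 4, 10], [2, 7], [5, 8], [6], [9]], Q = [[1, 2, 4, 6], [3, 5], [7, 8], [9], [10]].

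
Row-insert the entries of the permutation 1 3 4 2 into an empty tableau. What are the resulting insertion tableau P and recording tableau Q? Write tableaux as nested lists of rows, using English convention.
P = [[1, 2, 4], [3]], Q = [[1, 2, 3], [4]]

Insert each entry of the permutation into P by Schensted row insertion, recording in Q the position of each new cell.

Insert 1: appended to row 1. P = [[1]].
Insert 3: appended to row 1. P = [[1, 3]].
Insert 4: appended to row 1. P = [[1, 3, 4]].
Insert 2: 2 bumps 3 from row 1; 3 starts row 2. P = [[1, 2, 4], [3]].

So P = [[1, 2, 4], [3]], Q = [[1, 2, 3], [4]].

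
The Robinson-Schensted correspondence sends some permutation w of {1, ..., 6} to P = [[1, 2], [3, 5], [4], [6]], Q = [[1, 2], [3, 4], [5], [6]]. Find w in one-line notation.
Reverse the RSK construction: for i from n down to 1, find the cell of Q containing i, remove the entry at that cell from P, and reverse-bump it up through P; the value ejected from row 1 is w(i).

Step i=6: Q has 6 at row 4, column 1; remove 6 from row 4 of P and reverse-bump: 6 enters row 3 and ejects 4; 4 enters row 2 and ejects 3; 3 enters row 1 and ejects 2. So w(6) = 2. P is now [[1, 3], [4, 5], [6]].
Step i=5: Q has 5 at row 3, column 1; remove 6 from row 3 of P and reverse-bump: 6 enters row 2 and ejects 5; 5 enters row 1 and ejects 3. So w(5) = 3. P is now [[1, 5], [4, 6]].
Step i=4: Q has 4 at row 2, column 2; remove 6 from row 2 of P and reverse-bump: 6 enters row 1 and ejects 5. So w(4) = 5. P is now [[1, 6], [4]].
Step i=3: Q has 3 at row 2, column 1; remove 4 from row 2 of P and reverse-bump: 4 enters row 1 and ejects 1. So w(3) = 1. P is now [[4, 6]].
Step i=2: Q has 2 at row 1, column 2; remove that cell from P, ejecting 6. So w(2) = 6. P is now [[4]].
Step i=1: Q has 1 at row 1, column 1; remove that cell from P, ejecting 4. So w(1) = 4. P is now [].

So w = 4 6 1 5 3 2.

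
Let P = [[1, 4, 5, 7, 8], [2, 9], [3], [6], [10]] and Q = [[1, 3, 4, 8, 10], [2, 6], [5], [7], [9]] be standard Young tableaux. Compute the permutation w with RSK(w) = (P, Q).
Reverse the RSK construction: for i from n down to 1, find the cell of Q containing i, remove the entry at that cell from P, and reverse-bump it up through P; the value ejected from row 1 is w(i).

Step i=10: Q has 10 at row 1, column 5; remove that cell from P, ejecting 8. So w(10) = 8. P is now [[1, 4, 5, 7], [2, 9], [3], [6], [10]].
Step i=9: Q has 9 at row 5, column 1; remove 10 from row 5 of P and reverse-bump: 10 enters row 4 and ejects 6; 6 enters row 3 and ejects 3; 3 enters row 2 and ejects 2; 2 enters row 1 and ejects 1. So w(9) = 1. P is now [[2, 4, 5, 7], [3, 9], [6], [10]].
Step i=8: Q has 8 at row 1, column 4; remove that cell from P, ejecting 7. So w(8) = 7. P is now [[2, 4, 5], [3, 9], [6], [10]].
Step i=7: Q has 7 at row 4, column 1; remove 10 from row 4 of P and reverse-bump: 10 enters row 3 and ejects 6; 6 enters row 2 and ejects 3; 3 enters row 1 and ejects 2. So w(7) = 2. P is now [[3, 4, 5], [6, 9], [10]].
Step i=6: Q has 6 at row 2, column 2; remove 9 from row 2 of P and reverse-bump: 9 enters row 1 and ejects 5. So w(6) = 5. P is now [[3, 4, 9], [6], [10]].
Step i=5: Q has 5 at row 3, column 1; remove 10 from row 3 of P and reverse-bump: 10 enters row 2 and ejects 6; 6 enters row 1 and ejects 4. So w(5) = 4. P is now [[3, 6, 9], [10]].
Step i=4: Q has 4 at row 1, column 3; remove that cell from P, ejecting 9. So w(4) = 9. P is now [[3, 6], [10]].
Step i=3: Q has 3 at row 1, column 2; remove that cell from P, ejecting 6. So w(3) = 6. P is now [[3], [10]].
Step i=2: Q has 2 at row 2, column 1; remove 10 from row 2 of P and reverse-bump: 10 enters row 1 and ejects 3. So w(2) = 3. P is now [[10]].
Step i=1: Q has 1 at row 1, column 1; remove that cell from P, ejecting 10. So w(1) = 10. P is now [].

So w = 10 3 6 9 4 5 2 7 1 8.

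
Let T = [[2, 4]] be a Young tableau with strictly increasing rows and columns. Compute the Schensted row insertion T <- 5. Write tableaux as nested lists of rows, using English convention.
5 is larger than every entry of row 1, so it is appended to row 1. The new tableau is [[2, 4, 5]].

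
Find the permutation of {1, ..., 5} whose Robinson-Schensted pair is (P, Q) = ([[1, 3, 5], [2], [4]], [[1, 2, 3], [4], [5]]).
Reverse RSK: for i = n, n-1, ..., 1, locate i in Q, remove the corresponding corner cell from P, and reverse-bump its entry up through P; the value ejected from row 1 is w(i).

So w = 2 4 5 3 1.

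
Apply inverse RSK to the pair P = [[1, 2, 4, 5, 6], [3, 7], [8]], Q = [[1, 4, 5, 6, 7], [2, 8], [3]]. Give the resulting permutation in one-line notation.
8 3 1 2 4 5 7 6

Reverse the RSK construction: for i from n down to 1, find the cell of Q containing i, remove the entry at that cell from P, and reverse-bump it up through P; the value ejected from row 1 is w(i).

Step i=8: Q has 8 at row 2, column 2; remove 7 from row 2 of P and reverse-bump: 7 enters row 1 and ejects 6. So w(8) = 6. P is now [[1, 2, 4, 5, 7], [3], [8]].
Step i=7: Q has 7 at row 1, column 5; remove that cell from P, ejecting 7. So w(7) = 7. P is now [[1, 2, 4, 5], [3], [8]].
Step i=6: Q has 6 at row 1, column 4; remove that cell from P, ejecting 5. So w(6) = 5. P is now [[1, 2, 4], [3], [8]].
Step i=5: Q has 5 at row 1, column 3; remove that cell from P, ejecting 4. So w(5) = 4. P is now [[1, 2], [3], [8]].
Step i=4: Q has 4 at row 1, column 2; remove that cell from P, ejecting 2. So w(4) = 2. P is now [[1], [3], [8]].
Step i=3: Q has 3 at row 3, column 1; remove 8 from row 3 of P and reverse-bump: 8 enters row 2 and ejects 3; 3 enters row 1 and ejects 1. So w(3) = 1. P is now [[3], [8]].
Step i=2: Q has 2 at row 2, column 1; remove 8 from row 2 of P and reverse-bump: 8 enters row 1 and ejects 3. So w(2) = 3. P is now [[8]].
Step i=1: Q has 1 at row 1, column 1; remove that cell from P, ejecting 8. So w(1) = 8. P is now [].

So w = 8 3 1 2 4 5 7 6.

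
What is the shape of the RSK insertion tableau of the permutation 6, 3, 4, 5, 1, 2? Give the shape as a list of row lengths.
[3, 2, 1]

Row-insert each entry into an empty tableau.

After inserting 6: P = [[6]].
After inserting 3: P = [[3], [6]].
After inserting 4: P = [[3, 4], [6]].
After inserting 5: P = [[3, 4, 5], [6]].
After inserting 1: P = [[1, 4, 5], [3], [6]].
After inserting 2: P = [[1, 2, 5], [3, 4], [6]].

The final insertion tableau P = [[1, 2, 5], [3, 4], [6]] has shape [3, 2, 1].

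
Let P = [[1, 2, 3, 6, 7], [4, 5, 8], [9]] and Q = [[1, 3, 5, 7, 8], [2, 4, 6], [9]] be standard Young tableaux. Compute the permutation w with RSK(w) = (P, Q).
4 1 5 2 9 3 6 8 7

Reverse the RSK construction: for i from n down to 1, find the cell of Q containing i, remove the entry at that cell from P, and reverse-bump it up through P; the value ejected from row 1 is w(i).

Step i=9: Q has 9 at row 3, column 1; remove 9 from row 3 of P and reverse-bump: 9 enters row 2 and ejects 8; 8 enters row 1 and ejects 7. So w(9) = 7. P is now [[1, 2, 3, 6, 8], [4, 5, 9]].
Step i=8: Q has 8 at row 1, column 5; remove that cell from P, ejecting 8. So w(8) = 8. P is now [[1, 2, 3, 6], [4, 5, 9]].
Step i=7: Q has 7 at row 1, column 4; remove that cell from P, ejecting 6. So w(7) = 6. P is now [[1, 2, 3], [4, 5, 9]].
Step i=6: Q has 6 at row 2, column 3; remove 9 from row 2 of P and reverse-bump: 9 enters row 1 and ejects 3. So w(6) = 3. P is now [[1, 2, 9], [4, 5]].
Step i=5: Q has 5 at row 1, column 3; remove that cell from P, ejecting 9. So w(5) = 9. P is now [[1, 2], [4, 5]].
Step i=4: Q has 4 at row 2, column 2; remove 5 from row 2 of P and reverse-bump: 5 enters row 1 and ejects 2. So w(4) = 2. P is now [[1, 5], [4]].
Step i=3: Q has 3 at row 1, column 2; remove that cell from P, ejecting 5. So w(3) = 5. P is now [[1], [4]].
Step i=2: Q has 2 at row 2, column 1; remove 4 from row 2 of P and reverse-bump: 4 enters row 1 and ejects 1. So w(2) = 1. P is now [[4]].
Step i=1: Q has 1 at row 1, column 1; remove that cell from P, ejecting 4. So w(1) = 4. P is now [].

So w = 4 1 5 2 9 3 6 8 7.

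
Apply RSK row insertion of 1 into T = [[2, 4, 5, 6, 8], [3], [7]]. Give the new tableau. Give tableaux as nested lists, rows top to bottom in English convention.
In row 1, 1 replaces 2 (the leftmost entry greater than 1); 2 is bumped to row 2. In row 2, 2 replaces 3 (the leftmost entry greater than 2); 3 is bumped to row 3. In row 3, 3 replaces 7 (the leftmost entry greater than 3); 7 is bumped to row 4. 7 starts a new row 4. The new tableau is [[1, 4, 5, 6, 8], [2], [3], [7]].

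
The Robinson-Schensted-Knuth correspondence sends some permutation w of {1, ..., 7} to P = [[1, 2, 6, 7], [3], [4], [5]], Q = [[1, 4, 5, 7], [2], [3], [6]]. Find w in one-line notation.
Reverse the RSK construction: for i from n down to 1, find the cell of Q containing i, remove the entry at that cell from P, and reverse-bump it up through P; the value ejected from row 1 is w(i).

Step i=7: Q has 7 at row 1, column 4; remove that cell from P, ejecting 7. So w(7) = 7. P is now [[1, 2, 6], [3], [4], [5]].
Step i=6: Q has 6 at row 4, column 1; remove 5 from row 4 of P and reverse-bump: 5 enters row 3 and ejects 4; 4 enters row 2 and ejects 3; 3 enters row 1 and ejects 2. So w(6) = 2. P is now [[1, 3, 6], [4], [5]].
Step i=5: Q has 5 at row 1, column 3; remove that cell from P, ejecting 6. So w(5) = 6. P is now [[1, 3], [4], [5]].
Step i=4: Q has 4 at row 1, column 2; remove that cell from P, ejecting 3. So w(4) = 3. P is now [[1], [4], [5]].
Step i=3: Q has 3 at row 3, column 1; remove 5 from row 3 of P and reverse-bump: 5 enters row 2 and ejects 4; 4 enters row 1 and ejects 1. So w(3) = 1. P is now [[4], [5]].
Step i=2: Q has 2 at row 2, column 1; remove 5 from row 2 of P and reverse-bump: 5 enters row 1 and ejects 4. So w(2) = 4. P is now [[5]].
Step i=1: Q has 1 at row 1, column 1; remove that cell from P, ejecting 5. So w(1) = 5. P is now [].

So w = 5 4 1 3 6 2 7.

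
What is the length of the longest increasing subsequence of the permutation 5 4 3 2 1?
1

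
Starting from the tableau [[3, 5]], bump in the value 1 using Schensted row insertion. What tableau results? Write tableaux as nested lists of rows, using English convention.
In row 1, 1 replaces 3 (the leftmost entry greater than 1); 3 is bumped to row 2. 3 starts a new row 2. The new tableau is [[1, 5], [3]].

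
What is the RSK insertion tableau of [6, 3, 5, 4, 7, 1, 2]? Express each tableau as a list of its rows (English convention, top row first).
P = [[1, 2, 7], [3, 4], [5], [6]]

Insert 6: appended to row 1. P = [[6]].
Insert 3: 3 bumps 6 from row 1; 6 starts row 2. P = [[3], [6]].
Insert 5: appended to row 1. P = [[3, 5], [6]].
Insert 4: 4 bumps 5 from row 1; 5 bumps 6 from row 2; 6 starts row 3. P = [[3, 4], [5], [6]].
Insert 7: appended to row 1. P = [[3, 4, 7], [5], [6]].
Insert 1: 1 bumps 3 from row 1; 3 bumps 5 from row 2; 5 bumps 6 from row 3; 6 starts row 4. P = [[1, 4, 7], [3], [5], [6]].
Insert 2: 2 bumps 4 from row 1; 4 appends to row 2. P = [[1, 2, 7], [3, 4], [5], [6]].

So P = [[1, 2, 7], [3, 4], [5], [6]].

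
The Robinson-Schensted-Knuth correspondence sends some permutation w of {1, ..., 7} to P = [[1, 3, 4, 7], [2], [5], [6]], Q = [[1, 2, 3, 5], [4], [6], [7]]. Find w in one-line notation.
2 3 6 5 7 4 1

Reverse the RSK construction: for i from n down to 1, find the cell of Q containing i, remove the entry at that cell from P, and reverse-bump it up through P; the value ejected from row 1 is w(i).

Step i=7: Q has 7 at row 4, column 1; remove 6 from row 4 of P and reverse-bump: 6 enters row 3 and ejects 5; 5 enters row 2 and ejects 2; 2 enters row 1 and ejects 1. So w(7) = 1. P is now [[2, 3, 4, 7], [5], [6]].
Step i=6: Q has 6 at row 3, column 1; remove 6 from row 3 of P and reverse-bump: 6 enters row 2 and ejects 5; 5 enters row 1 and ejects 4. So w(6) = 4. P is now [[2, 3, 5, 7], [6]].
Step i=5: Q has 5 at row 1, column 4; remove that cell from P, ejecting 7. So w(5) = 7. P is now [[2, 3, 5], [6]].
Step i=4: Q has 4 at row 2, column 1; remove 6 from row 2 of P and reverse-bump: 6 enters row 1 and ejects 5. So w(4) = 5. P is now [[2, 3, 6]].
Step i=3: Q has 3 at row 1, column 3; remove that cell from P, ejecting 6. So w(3) = 6. P is now [[2, 3]].
Step i=2: Q has 2 at row 1, column 2; remove that cell from P, ejecting 3. So w(2) = 3. P is now [[2]].
Step i=1: Q has 1 at row 1, column 1; remove that cell from P, ejecting 2. So w(1) = 2. P is now [].

So w = 2 3 6 5 7 4 1.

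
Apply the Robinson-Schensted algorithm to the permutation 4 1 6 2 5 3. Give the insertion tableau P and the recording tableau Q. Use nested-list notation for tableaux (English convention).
Insert each entry of the permutation into P by Schensted row insertion, recording in Q the position of each new cell.

Insert 4: appended to row 1. P = [[4]].
Insert 1: 1 bumps 4 from row 1; 4 starts row 2. P = [[1], [4]].
Insert 6: appended to row 1. P = [[1, 6], [4]].
Insert 2: 2 bumps 6 from row 1; 6 appends to row 2. P = [[1, 2], [4, 6]].
Insert 5: appended to row 1. P = [[1, 2, 5], [4, 6]].
Insert 3: 3 bumps 5 from row 1; 5 bumps 6 from row 2; 6 starts row 3. P = [[1, 2, 3], [4, 5], [6]].

So P = [[1, 2, 3], [4, 5], [6]], Q = [[1, 3, 5], [2, 4], [6]].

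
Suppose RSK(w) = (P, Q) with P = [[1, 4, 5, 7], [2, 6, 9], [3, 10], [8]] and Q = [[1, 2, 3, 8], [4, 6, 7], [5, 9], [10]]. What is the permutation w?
Reverse the RSK construction: for i from n down to 1, find the cell of Q containing i, remove the entry at that cell from P, and reverse-bump it up through P; the value ejected from row 1 is w(i).

Step i=10: Q has 10 at row 4, column 1; remove 8 from row 4 of P and reverse-bump: 8 enters row 3 and ejects 3; 3 enters row 2 and ejects 2; 2 enters row 1 and ejects 1. So w(10) = 1. P is now [[2, 4, 5, 7], [3, 6, 9], [8, 10]].
Step i=9: Q has 9 at row 3, column 2; remove 10 from row 3 of P and reverse-bump: 10 enters row 2 and ejects 9; 9 enters row 1 and ejects 7. So w(9) = 7. P is now [[2, 4, 5, 9], [3, 6, 10], [8]].
Step i=8: Q has 8 at row 1, column 4; remove that cell from P, ejecting 9. So w(8) = 9. P is now [[2, 4, 5], [3, 6, 10], [8]].
Step i=7: Q has 7 at row 2, column 3; remove 10 from row 2 of P and reverse-bump: 10 enters row 1 and ejects 5. So w(7) = 5. P is now [[2, 4, 10], [3, 6], [8]].
Step i=6: Q has 6 at row 2, column 2; remove 6 from row 2 of P and reverse-bump: 6 enters row 1 and ejects 4. So w(6) = 4. P is now [[2, 6, 10], [3], [8]].
Step i=5: Q has 5 at row 3, column 1; remove 8 from row 3 of P and reverse-bump: 8 enters row 2 and ejects 3; 3 enters row 1 and ejects 2. So w(5) = 2. P is now [[3, 6, 10], [8]].
Step i=4: Q has 4 at row 2, column 1; remove 8 from row 2 of P and reverse-bump: 8 enters row 1 and ejects 6. So w(4) = 6. P is now [[3, 8, 10]].
Step i=3: Q has 3 at row 1, column 3; remove that cell from P, ejecting 10. So w(3) = 10. P is now [[3, 8]].
Step i=2: Q has 2 at row 1, column 2; remove that cell from P, ejecting 8. So w(2) = 8. P is now [[3]].
Step i=1: Q has 1 at row 1, column 1; remove that cell from P, ejecting 3. So w(1) = 3. P is now [].

So w = 3 8 10 6 2 4 5 9 7 1.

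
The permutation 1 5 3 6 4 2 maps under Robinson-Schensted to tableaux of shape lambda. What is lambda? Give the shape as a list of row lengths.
[3, 2, 1]

RSK row insertion gives P = [[1, 2, 4], [3, 6], [5]], which has shape [3, 2, 1].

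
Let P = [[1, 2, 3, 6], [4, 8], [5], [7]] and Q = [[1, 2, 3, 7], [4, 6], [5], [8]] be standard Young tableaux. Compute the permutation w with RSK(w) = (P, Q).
1 7 8 5 2 4 6 3

Reverse the RSK construction: for i from n down to 1, find the cell of Q containing i, remove the entry at that cell from P, and reverse-bump it up through P; the value ejected from row 1 is w(i).

Step i=8: Q has 8 at row 4, column 1; remove 7 from row 4 of P and reverse-bump: 7 enters row 3 and ejects 5; 5 enters row 2 and ejects 4; 4 enters row 1 and ejects 3. So w(8) = 3. P is now [[1, 2, 4, 6], [5, 8], [7]].
Step i=7: Q has 7 at row 1, column 4; remove that cell from P, ejecting 6. So w(7) = 6. P is now [[1, 2, 4], [5, 8], [7]].
Step i=6: Q has 6 at row 2, column 2; remove 8 from row 2 of P and reverse-bump: 8 enters row 1 and ejects 4. So w(6) = 4. P is now [[1, 2, 8], [5], [7]].
Step i=5: Q has 5 at row 3, column 1; remove 7 from row 3 of P and reverse-bump: 7 enters row 2 and ejects 5; 5 enters row 1 and ejects 2. So w(5) = 2. P is now [[1, 5, 8], [7]].
Step i=4: Q has 4 at row 2, column 1; remove 7 from row 2 of P and reverse-bump: 7 enters row 1 and ejects 5. So w(4) = 5. P is now [[1, 7, 8]].
Step i=3: Q has 3 at row 1, column 3; remove that cell from P, ejecting 8. So w(3) = 8. P is now [[1, 7]].
Step i=2: Q has 2 at row 1, column 2; remove that cell from P, ejecting 7. So w(2) = 7. P is now [[1]].
Step i=1: Q has 1 at row 1, column 1; remove that cell from P, ejecting 1. So w(1) = 1. P is now [].

So w = 1 7 8 5 2 4 6 3.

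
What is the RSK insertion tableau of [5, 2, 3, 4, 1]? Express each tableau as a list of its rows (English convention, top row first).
After inserting 5: P = [[5]].
After inserting 2: P = [[2], [5]].
After inserting 3: P = [[2, 3], [5]].
After inserting 4: P = [[2, 3, 4], [5]].
After inserting 1: P = [[1, 3, 4], [2], [5]].

So P = [[1, 3, 4], [2], [5]].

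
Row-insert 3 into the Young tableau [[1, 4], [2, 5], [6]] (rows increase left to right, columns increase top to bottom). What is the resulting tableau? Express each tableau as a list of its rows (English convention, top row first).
In row 1, 3 replaces 4 (the leftmost entry greater than 3); 4 is bumped to row 2. In row 2, 4 replaces 5 (the leftmost entry greater than 4); 5 is bumped to row 3. In row 3, 5 replaces 6 (the leftmost entry greater than 5); 6 is bumped to row 4. 6 starts a new row 4. The new tableau is [[1, 3], [2, 4], [5], [6]].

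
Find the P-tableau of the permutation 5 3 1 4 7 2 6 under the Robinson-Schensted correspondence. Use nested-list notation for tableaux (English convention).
P = [[1, 2, 6], [3, 4, 7], [5]]

Insert 5: appended to row 1. P = [[5]].
Insert 3: 3 bumps 5 from row 1; 5 starts row 2. P = [[3], [5]].
Insert 1: 1 bumps 3 from row 1; 3 bumps 5 from row 2; 5 starts row 3. P = [[1], [3], [5]].
Insert 4: appended to row 1. P = [[1, 4], [3], [5]].
Insert 7: appended to row 1. P = [[1, 4, 7], [3], [5]].
Insert 2: 2 bumps 4 from row 1; 4 appends to row 2. P = [[1, 2, 7], [3, 4], [5]].
Insert 6: 6 bumps 7 from row 1; 7 appends to row 2. P = [[1, 2, 6], [3, 4, 7], [5]].

So P = [[1, 2, 6], [3, 4, 7], [5]].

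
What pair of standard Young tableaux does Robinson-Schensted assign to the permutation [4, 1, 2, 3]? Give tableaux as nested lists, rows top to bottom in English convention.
Insert each entry of the permutation into P by Schensted row insertion, recording in Q the position of each new cell.

Insert 4: appended to row 1. P = [[4]].
Insert 1: 1 bumps 4 from row 1; 4 starts row 2. P = [[1], [4]].
Insert 2: appended to row 1. P = [[1, 2], [4]].
Insert 3: appended to row 1. P = [[1, 2, 3], [4]].

So P = [[1, 2, 3], [4]], Q = [[1, 3, 4], [2]].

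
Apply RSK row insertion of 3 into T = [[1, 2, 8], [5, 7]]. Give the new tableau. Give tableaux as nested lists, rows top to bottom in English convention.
In row 1, 3 replaces 8 (the leftmost entry greater than 3); 8 is bumped to row 2. 8 is appended to row 2. The new tableau is [[1, 2, 3], [5, 7, 8]].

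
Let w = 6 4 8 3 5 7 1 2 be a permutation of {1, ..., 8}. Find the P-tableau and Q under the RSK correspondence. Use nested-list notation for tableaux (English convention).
P = [[1, 2, 7], [3, 5], [4, 8], [6]], Q = [[1, 3, 6], [2, 5], [4, 8], [7]]

Insert each entry of the permutation into P by Schensted row insertion, recording in Q the position of each new cell.

Insert 6: appended to row 1. P = [[6]].
Insert 4: 4 bumps 6 from row 1; 6 starts row 2. P = [[4], [6]].
Insert 8: appended to row 1. P = [[4, 8], [6]].
Insert 3: 3 bumps 4 from row 1; 4 bumps 6 from row 2; 6 starts row 3. P = [[3, 8], [4], [6]].
Insert 5: 5 bumps 8 from row 1; 8 appends to row 2. P = [[3, 5], [4, 8], [6]].
Insert 7: appended to row 1. P = [[3, 5, 7], [4, 8], [6]].
Insert 1: 1 bumps 3 from row 1; 3 bumps 4 from row 2; 4 bumps 6 from row 3; 6 starts row 4. P = [[1, 5, 7], [3, 8], [4], [6]].
Insert 2: 2 bumps 5 from row 1; 5 bumps 8 from row 2; 8 appends to row 3. P = [[1, 2, 7], [3, 5], [4, 8], [6]].

So P = [[1, 2, 7], [3, 5], [4, 8], [6]], Q = [[1, 3, 6], [2, 5], [4, 8], [7]].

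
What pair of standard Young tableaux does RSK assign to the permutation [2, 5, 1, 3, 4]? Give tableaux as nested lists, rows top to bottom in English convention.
P = [[1, 3, 4], [2, 5]], Q = [[1, 2, 5], [3, 4]]

Insert each entry of the permutation into P by Schensted row insertion, recording in Q the position of each new cell.

Insert 2: appended to row 1. P = [[2]].
Insert 5: appended to row 1. P = [[2, 5]].
Insert 1: 1 bumps 2 from row 1; 2 starts row 2. P = [[1, 5], [2]].
Insert 3: 3 bumps 5 from row 1; 5 appends to row 2. P = [[1, 3], [2, 5]].
Insert 4: appended to row 1. P = [[1, 3, 4], [2, 5]].

So P = [[1, 3, 4], [2, 5]], Q = [[1, 2, 5], [3, 4]].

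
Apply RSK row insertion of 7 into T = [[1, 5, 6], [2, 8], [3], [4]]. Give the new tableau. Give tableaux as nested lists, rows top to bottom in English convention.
7 is larger than every entry of row 1, so it is appended to row 1. The new tableau is [[1, 5, 6, 7], [2, 8], [3], [4]].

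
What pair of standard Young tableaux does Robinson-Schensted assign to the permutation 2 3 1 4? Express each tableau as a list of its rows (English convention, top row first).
P = [[1, 3, 4], [2]], Q = [[1, 2, 4], [3]]

Insert each entry of the permutation into P by Schensted row insertion, recording in Q the position of each new cell.

Insert 2: appended to row 1. P = [[2]], Q = [[1]].
Insert 3: appended to row 1. P = [[2, 3]], Q = [[1, 2]].
Insert 1: 1 bumps 2 from row 1; 2 starts row 2. P = [[1, 3], [2]], Q = [[1, 2], [3]].
Insert 4: appended to row 1. P = [[1, 3, 4], [2]], Q = [[1, 2, 4], [3]].

So P = [[1, 3, 4], [2]], Q = [[1, 2, 4], [3]].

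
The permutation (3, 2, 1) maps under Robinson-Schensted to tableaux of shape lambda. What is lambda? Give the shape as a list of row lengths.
Row-insert each entry into an empty tableau.

After inserting 3: P = [[3]].
After inserting 2: P = [[2], [3]].
After inserting 1: P = [[1], [2], [3]].

The final insertion tableau P = [[1], [2], [3]] has shape [1, 1, 1].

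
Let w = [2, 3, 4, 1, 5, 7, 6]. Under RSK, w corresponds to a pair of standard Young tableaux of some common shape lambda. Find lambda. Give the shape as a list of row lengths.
Row-insert each entry into an empty tableau.

After inserting 2: P = [[2]].
After inserting 3: P = [[2, 3]].
After inserting 4: P = [[2, 3, 4]].
After inserting 1: P = [[1, 3, 4], [2]].
After inserting 5: P = [[1, 3, 4, 5], [2]].
After inserting 7: P = [[1, 3, 4, 5, 7], [2]].
After inserting 6: P = [[1, 3, 4, 5, 6], [2, 7]].

The final insertion tableau P = [[1, 3, 4, 5, 6], [2, 7]] has shape [5, 2].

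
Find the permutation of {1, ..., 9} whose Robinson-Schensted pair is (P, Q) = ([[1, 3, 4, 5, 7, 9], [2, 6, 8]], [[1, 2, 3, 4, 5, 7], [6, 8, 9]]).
Reverse the RSK construction: for i from n down to 1, find the cell of Q containing i, remove the entry at that cell from P, and reverse-bump it up through P; the value ejected from row 1 is w(i).

Step i=9: Q has 9 at row 2, column 3; remove 8 from row 2 of P and reverse-bump: 8 enters row 1 and ejects 7. So w(9) = 7. P is now [[1, 3, 4, 5, 8, 9], [2, 6]].
Step i=8: Q has 8 at row 2, column 2; remove 6 from row 2 of P and reverse-bump: 6 enters row 1 and ejects 5. So w(8) = 5. P is now [[1, 3, 4, 6, 8, 9], [2]].
Step i=7: Q has 7 at row 1, column 6; remove that cell from P, ejecting 9. So w(7) = 9. P is now [[1, 3, 4, 6, 8], [2]].
Step i=6: Q has 6 at row 2, column 1; remove 2 from row 2 of P and reverse-bump: 2 enters row 1 and ejects 1. So w(6) = 1. P is now [[2, 3, 4, 6, 8]].
Step i=5: Q has 5 at row 1, column 5; remove that cell from P, ejecting 8. So w(5) = 8. P is now [[2, 3, 4, 6]].
Step i=4: Q has 4 at row 1, column 4; remove that cell from P, ejecting 6. So w(4) = 6. P is now [[2, 3, 4]].
Step i=3: Q has 3 at row 1, column 3; remove that cell from P, ejecting 4. So w(3) = 4. P is now [[2, 3]].
Step i=2: Q has 2 at row 1, column 2; remove that cell from P, ejecting 3. So w(2) = 3. P is now [[2]].
Step i=1: Q has 1 at row 1, column 1; remove that cell from P, ejecting 2. So w(1) = 2. P is now [].

So w = 2 3 4 6 8 1 9 5 7.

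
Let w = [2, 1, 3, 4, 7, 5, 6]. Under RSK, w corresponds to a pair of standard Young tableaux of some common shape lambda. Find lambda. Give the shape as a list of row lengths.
[5, 2]

Row-insert each entry into an empty tableau.

After inserting 2: P = [[2]].
After inserting 1: P = [[1], [2]].
After inserting 3: P = [[1, 3], [2]].
After inserting 4: P = [[1, 3, 4], [2]].
After inserting 7: P = [[1, 3, 4, 7], [2]].
After inserting 5: P = [[1, 3, 4, 5], [2, 7]].
After inserting 6: P = [[1, 3, 4, 5, 6], [2, 7]].

The final insertion tableau P = [[1, 3, 4, 5, 6], [2, 7]] has shape [5, 2].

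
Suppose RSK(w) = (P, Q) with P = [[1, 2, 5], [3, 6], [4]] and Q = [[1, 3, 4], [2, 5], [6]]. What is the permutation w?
4 1 3 6 5 2

Reverse RSK: for i = n, n-1, ..., 1, locate i in Q, remove the corresponding corner cell from P, and reverse-bump its entry up through P; the value ejected from row 1 is w(i).

So w = 4 1 3 6 5 2.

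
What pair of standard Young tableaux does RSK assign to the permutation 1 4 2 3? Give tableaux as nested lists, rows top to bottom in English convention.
Insert each entry of the permutation into P by Schensted row insertion, recording in Q the position of each new cell.

Insert 1: appended to row 1. P = [[1]].
Insert 4: appended to row 1. P = [[1, 4]].
Insert 2: 2 bumps 4 from row 1; 4 starts row 2. P = [[1, 2], [4]].
Insert 3: appended to row 1. P = [[1, 2, 3], [4]].

So P = [[1, 2, 3], [4]], Q = [[1, 2, 4], [3]].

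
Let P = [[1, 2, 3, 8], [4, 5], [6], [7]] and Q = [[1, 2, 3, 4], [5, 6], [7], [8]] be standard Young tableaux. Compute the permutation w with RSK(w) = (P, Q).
Reverse RSK: for i = n, n-1, ..., 1, locate i in Q, remove the corresponding corner cell from P, and reverse-bump its entry up through P; the value ejected from row 1 is w(i).

So w = 1 4 7 8 2 6 5 3.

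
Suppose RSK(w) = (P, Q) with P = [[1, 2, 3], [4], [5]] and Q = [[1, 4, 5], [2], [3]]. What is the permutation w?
Reverse the RSK construction: for i from n down to 1, find the cell of Q containing i, remove the entry at that cell from P, and reverse-bump it up through P; the value ejected from row 1 is w(i).

Step i=5: Q has 5 at row 1, column 3; remove that cell from P, ejecting 3. So w(5) = 3. P is now [[1, 2], [4], [5]].
Step i=4: Q has 4 at row 1, column 2; remove that cell from P, ejecting 2. So w(4) = 2. P is now [[1], [4], [5]].
Step i=3: Q has 3 at row 3, column 1; remove 5 from row 3 of P and reverse-bump: 5 enters row 2 and ejects 4; 4 enters row 1 and ejects 1. So w(3) = 1. P is now [[4], [5]].
Step i=2: Q has 2 at row 2, column 1; remove 5 from row 2 of P and reverse-bump: 5 enters row 1 and ejects 4. So w(2) = 4. P is now [[5]].
Step i=1: Q has 1 at row 1, column 1; remove that cell from P, ejecting 5. So w(1) = 5. P is now [].

So w = 5 4 1 2 3.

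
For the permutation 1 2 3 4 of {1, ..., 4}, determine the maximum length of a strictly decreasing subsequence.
1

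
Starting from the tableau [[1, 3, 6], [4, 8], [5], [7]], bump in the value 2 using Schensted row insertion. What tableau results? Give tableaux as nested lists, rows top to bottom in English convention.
In row 1, 2 replaces 3 (the leftmost entry greater than 2); 3 is bumped to row 2. In row 2, 3 replaces 4 (the leftmost entry greater than 3); 4 is bumped to row 3. In row 3, 4 replaces 5 (the leftmost entry greater than 4); 5 is bumped to row 4. In row 4, 5 replaces 7 (the leftmost entry greater than 5); 7 is bumped to row 5. 7 starts a new row 5. The new tableau is [[1, 2, 6], [3, 8], [4], [5], [7]].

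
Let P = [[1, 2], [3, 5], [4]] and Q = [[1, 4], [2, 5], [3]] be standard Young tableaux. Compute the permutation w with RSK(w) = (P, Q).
Reverse the RSK construction: for i from n down to 1, find the cell of Q containing i, remove the entry at that cell from P, and reverse-bump it up through P; the value ejected from row 1 is w(i).

Step i=5: Q has 5 at row 2, column 2; remove 5 from row 2 of P and reverse-bump: 5 enters row 1 and ejects 2. So w(5) = 2. P is now [[1, 5], [3], [4]].
Step i=4: Q has 4 at row 1, column 2; remove that cell from P, ejecting 5. So w(4) = 5. P is now [[1], [3], [4]].
Step i=3: Q has 3 at row 3, column 1; remove 4 from row 3 of P and reverse-bump: 4 enters row 2 and ejects 3; 3 enters row 1 and ejects 1. So w(3) = 1. P is now [[3], [4]].
Step i=2: Q has 2 at row 2, column 1; remove 4 from row 2 of P and reverse-bump: 4 enters row 1 and ejects 3. So w(2) = 3. P is now [[4]].
Step i=1: Q has 1 at row 1, column 1; remove that cell from P, ejecting 4. So w(1) = 4. P is now [].

So w = 4 3 1 5 2.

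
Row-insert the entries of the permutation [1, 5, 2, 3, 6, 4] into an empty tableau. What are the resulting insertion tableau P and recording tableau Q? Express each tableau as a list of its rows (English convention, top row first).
Insert each entry of the permutation into P by Schensted row insertion, recording in Q the position of each new cell.

Insert 1: appended to row 1. P = [[1]], Q = [[1]].
Insert 5: appended to row 1. P = [[1, 5]], Q = [[1, 2]].
Insert 2: 2 bumps 5 from row 1; 5 starts row 2. P = [[1, 2], [5]], Q = [[1, 2], [3]].
Insert 3: appended to row 1. P = [[1, 2, 3], [5]], Q = [[1, 2, 4], [3]].
Insert 6: appended to row 1. P = [[1, 2, 3, 6], [5]], Q = [[1, 2, 4, 5], [3]].
Insert 4: 4 bumps 6 from row 1; 6 appends to row 2. P = [[1, 2, 3, 4], [5, 6]], Q = [[1, 2, 4, 5], [3, 6]].

So P = [[1, 2, 3, 4], [5, 6]], Q = [[1, 2, 4, 5], [3, 6]].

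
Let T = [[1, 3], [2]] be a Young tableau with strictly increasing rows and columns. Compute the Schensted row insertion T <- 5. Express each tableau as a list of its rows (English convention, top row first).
5 is larger than every entry of row 1, so it is appended to row 1. The new tableau is [[1, 3, 5], [2]].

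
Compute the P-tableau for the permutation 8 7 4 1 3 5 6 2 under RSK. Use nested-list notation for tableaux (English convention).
Insert 8: appended to row 1. P = [[8]].
Insert 7: 7 bumps 8 from row 1; 8 starts row 2. P = [[7], [8]].
Insert 4: 4 bumps 7 from row 1; 7 bumps 8 from row 2; 8 starts row 3. P = [[4], [7], [8]].
Insert 1: 1 bumps 4 from row 1; 4 bumps 7 from row 2; 7 bumps 8 from row 3; 8 starts row 4. P = [[1], [4], [7], [8]].
Insert 3: appended to row 1. P = [[1, 3], [4], [7], [8]].
Insert 5: appended to row 1. P = [[1, 3, 5], [4], [7], [8]].
Insert 6: appended to row 1. P = [[1, 3, 5, 6], [4], [7], [8]].
Insert 2: 2 bumps 3 from row 1; 3 bumps 4 from row 2; 4 bumps 7 from row 3; 7 bumps 8 from row 4; 8 starts row 5. P = [[1, 2, 5, 6], [3], [4], [7], [8]].

So P = [[1, 2, 5, 6], [3], [4], [7], [8]].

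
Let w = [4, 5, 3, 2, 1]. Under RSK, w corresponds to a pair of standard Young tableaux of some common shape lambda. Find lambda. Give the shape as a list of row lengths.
Row-insert each entry into an empty tableau.

After inserting 4: P = [[4]].
After inserting 5: P = [[4, 5]].
After inserting 3: P = [[3, 5], [4]].
After inserting 2: P = [[2, 5], [3], [4]].
After inserting 1: P = [[1, 5], [2], [3], [4]].

The final insertion tableau P = [[1, 5], [2], [3], [4]] has shape [2, 1, 1, 1].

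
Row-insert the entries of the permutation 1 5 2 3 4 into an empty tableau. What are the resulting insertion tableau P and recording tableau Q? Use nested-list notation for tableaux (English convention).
P = [[1, 2, 3, 4], [5]], Q = [[1, 2, 4, 5], [3]]

Insert each entry of the permutation into P by Schensted row insertion, recording in Q the position of each new cell.

Insert 1: appended to row 1. P = [[1]].
Insert 5: appended to row 1. P = [[1, 5]].
Insert 2: 2 bumps 5 from row 1; 5 starts row 2. P = [[1, 2], [5]].
Insert 3: appended to row 1. P = [[1, 2, 3], [5]].
Insert 4: appended to row 1. P = [[1, 2, 3, 4], [5]].

So P = [[1, 2, 3, 4], [5]], Q = [[1, 2, 4, 5], [3]].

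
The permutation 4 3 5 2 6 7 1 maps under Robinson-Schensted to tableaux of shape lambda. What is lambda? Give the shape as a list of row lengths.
[4, 1, 1, 1]

Row-insert each entry into an empty tableau.

After inserting 4: P = [[4]].
After inserting 3: P = [[3], [4]].
After inserting 5: P = [[3, 5], [4]].
After inserting 2: P = [[2, 5], [3], [4]].
After inserting 6: P = [[2, 5, 6], [3], [4]].
After inserting 7: P = [[2, 5, 6, 7], [3], [4]].
After inserting 1: P = [[1, 5, 6, 7], [2], [3], [4]].

The final insertion tableau P = [[1, 5, 6, 7], [2], [3], [4]] has shape [4, 1, 1, 1].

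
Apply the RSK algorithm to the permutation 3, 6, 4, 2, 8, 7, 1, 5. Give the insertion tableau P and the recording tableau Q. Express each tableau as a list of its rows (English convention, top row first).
P = [[1, 4, 5], [2, 7], [3, 8], [6]], Q = [[1, 2, 5], [3, 6], [4, 8], [7]]

Insert each entry of the permutation into P by Schensted row insertion, recording in Q the position of each new cell.

Insert 3: appended to row 1. P = [[3]], Q = [[1]].
Insert 6: appended to row 1. P = [[3, 6]], Q = [[1, 2]].
Insert 4: 4 bumps 6 from row 1; 6 starts row 2. P = [[3, 4], [6]], Q = [[1, 2], [3]].
Insert 2: 2 bumps 3 from row 1; 3 bumps 6 from row 2; 6 starts row 3. P = [[2, 4], [3], [6]], Q = [[1, 2], [3], [4]].
Insert 8: appended to row 1. P = [[2, 4, 8], [3], [6]], Q = [[1, 2, 5], [3], [4]].
Insert 7: 7 bumps 8 from row 1; 8 appends to row 2. P = [[2, 4, 7], [3, 8], [6]], Q = [[1, 2, 5], [3, 6], [4]].
Insert 1: 1 bumps 2 from row 1; 2 bumps 3 from row 2; 3 bumps 6 from row 3; 6 starts row 4. P = [[1, 4, 7], [2, 8], [3], [6]], Q = [[1, 2, 5], [3, 6], [4], [7]].
Insert 5: 5 bumps 7 from row 1; 7 bumps 8 from row 2; 8 appends to row 3. P = [[1, 4, 5], [2, 7], [3, 8], [6]], Q = [[1, 2, 5], [3, 6], [4, 8], [7]].

So P = [[1, 4, 5], [2, 7], [3, 8], [6]], Q = [[1, 2, 5], [3, 6], [4, 8], [7]].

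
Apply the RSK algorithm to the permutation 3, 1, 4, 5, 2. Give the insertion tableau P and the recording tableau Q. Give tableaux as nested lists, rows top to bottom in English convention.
P = [[1, 2, 5], [3, 4]], Q = [[1, 3, 4], [2, 5]]

Insert each entry of the permutation into P by Schensted row insertion, recording in Q the position of each new cell.

Insert 3: appended to row 1. P = [[3]].
Insert 1: 1 bumps 3 from row 1; 3 starts row 2. P = [[1], [3]].
Insert 4: appended to row 1. P = [[1, 4], [3]].
Insert 5: appended to row 1. P = [[1, 4, 5], [3]].
Insert 2: 2 bumps 4 from row 1; 4 appends to row 2. P = [[1, 2, 5], [3, 4]].

So P = [[1, 2, 5], [3, 4]], Q = [[1, 3, 4], [2, 5]].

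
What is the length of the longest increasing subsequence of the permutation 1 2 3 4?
4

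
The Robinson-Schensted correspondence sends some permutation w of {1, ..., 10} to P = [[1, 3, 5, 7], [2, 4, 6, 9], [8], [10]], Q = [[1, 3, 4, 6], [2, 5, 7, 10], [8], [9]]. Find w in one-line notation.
Reverse the RSK construction: for i from n down to 1, find the cell of Q containing i, remove the entry at that cell from P, and reverse-bump it up through P; the value ejected from row 1 is w(i).

Step i=10: Q has 10 at row 2, column 4; remove 9 from row 2 of P and reverse-bump: 9 enters row 1 and ejects 7. So w(10) = 7. P is now [[1, 3, 5, 9], [2, 4, 6], [8], [10]].
Step i=9: Q has 9 at row 4, column 1; remove 10 from row 4 of P and reverse-bump: 10 enters row 3 and ejects 8; 8 enters row 2 and ejects 6; 6 enters row 1 and ejects 5. So w(9) = 5. P is now [[1, 3, 6, 9], [2, 4, 8], [10]].
Step i=8: Q has 8 at row 3, column 1; remove 10 from row 3 of P and reverse-bump: 10 enters row 2 and ejects 8; 8 enters row 1 and ejects 6. So w(8) = 6. P is now [[1, 3, 8, 9], [2, 4, 10]].
Step i=7: Q has 7 at row 2, column 3; remove 10 from row 2 of P and reverse-bump: 10 enters row 1 and ejects 9. So w(7) = 9. P is now [[1, 3, 8, 10], [2, 4]].
Step i=6: Q has 6 at row 1, column 4; remove that cell from P, ejecting 10. So w(6) = 10. P is now [[1, 3, 8], [2, 4]].
Step i=5: Q has 5 at row 2, column 2; remove 4 from row 2 of P and reverse-bump: 4 enters row 1 and ejects 3. So w(5) = 3. P is now [[1, 4, 8], [2]].
Step i=4: Q has 4 at row 1, column 3; remove that cell from P, ejecting 8. So w(4) = 8. P is now [[1, 4], [2]].
Step i=3: Q has 3 at row 1, column 2; remove that cell from P, ejecting 4. So w(3) = 4. P is now [[1], [2]].
Step i=2: Q has 2 at row 2, column 1; remove 2 from row 2 of P and reverse-bump: 2 enters row 1 and ejects 1. So w(2) = 1. P is now [[2]].
Step i=1: Q has 1 at row 1, column 1; remove that cell from P, ejecting 2. So w(1) = 2. P is now [].

So w = 2 1 4 8 3 10 9 6 5 7.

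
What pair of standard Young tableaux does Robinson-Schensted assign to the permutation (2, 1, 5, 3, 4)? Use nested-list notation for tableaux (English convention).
Insert each entry of the permutation into P by Schensted row insertion, recording in Q the position of each new cell.

Insert 2: appended to row 1. P = [[2]].
Insert 1: 1 bumps 2 from row 1; 2 starts row 2. P = [[1], [2]].
Insert 5: appended to row 1. P = [[1, 5], [2]].
Insert 3: 3 bumps 5 from row 1; 5 appends to row 2. P = [[1, 3], [2, 5]].
Insert 4: appended to row 1. P = [[1, 3, 4], [2, 5]].

So P = [[1, 3, 4], [2, 5]], Q = [[1, 3, 5], [2, 4]].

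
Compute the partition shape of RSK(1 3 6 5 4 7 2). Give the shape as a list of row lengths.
Row-insert each entry into an empty tableau.

After inserting 1: P = [[1]].
After inserting 3: P = [[1, 3]].
After inserting 6: P = [[1, 3, 6]].
After inserting 5: P = [[1, 3, 5], [6]].
After inserting 4: P = [[1, 3, 4], [5], [6]].
After inserting 7: P = [[1, 3, 4, 7], [5], [6]].
After inserting 2: P = [[1, 2, 4, 7], [3], [5], [6]].

The final insertion tableau P = [[1, 2, 4, 7], [3], [5], [6]] has shape [4, 1, 1, 1].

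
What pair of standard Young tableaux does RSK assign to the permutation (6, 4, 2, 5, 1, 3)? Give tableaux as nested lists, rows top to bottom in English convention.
Insert each entry of the permutation into P by Schensted row insertion, recording in Q the position of each new cell.

Insert 6: appended to row 1. P = [[6]].
Insert 4: 4 bumps 6 from row 1; 6 starts row 2. P = [[4], [6]].
Insert 2: 2 bumps 4 from row 1; 4 bumps 6 from row 2; 6 starts row 3. P = [[2], [4], [6]].
Insert 5: appended to row 1. P = [[2, 5], [4], [6]].
Insert 1: 1 bumps 2 from row 1; 2 bumps 4 from row 2; 4 bumps 6 from row 3; 6 starts row 4. P = [[1, 5], [2], [4], [6]].
Insert 3: 3 bumps 5 from row 1; 5 appends to row 2. P = [[1, 3], [2, 5], [4], [6]].

So P = [[1, 3], [2, 5], [4], [6]], Q = [[1, 4], [2, 6], [3], [5]].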